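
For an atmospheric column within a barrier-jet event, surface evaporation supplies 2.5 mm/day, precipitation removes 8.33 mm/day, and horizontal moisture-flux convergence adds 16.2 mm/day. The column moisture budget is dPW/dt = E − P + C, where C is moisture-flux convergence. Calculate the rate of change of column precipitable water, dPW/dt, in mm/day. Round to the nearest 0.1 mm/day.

dPW/dt = E − P + C = 2.5 − 8.33 + (16.2) = 10.4 mm/day.

dPW/dt ≈ 10.4 mm/day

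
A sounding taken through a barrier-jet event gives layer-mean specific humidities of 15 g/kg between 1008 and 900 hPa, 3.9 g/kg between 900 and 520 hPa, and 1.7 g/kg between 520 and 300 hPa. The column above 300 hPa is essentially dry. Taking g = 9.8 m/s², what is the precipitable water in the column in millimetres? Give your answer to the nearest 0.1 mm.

Precipitable water is the column-integrated vapour mass per unit area: PW = (1/g) Σ q̄ Δp, with q in kg/kg and Δp in Pa (1 kg/m² of water = 1 mm).
Layer 1008–900 hPa: Δp = 108 hPa = 10800 Pa, q̄ = 0.015 kg/kg → 0.015 × 10800 / 9.8 = 16.53 mm
Layer 900–520 hPa: Δp = 380 hPa = 38000 Pa, q̄ = 0.0039 kg/kg → 0.0039 × 38000 / 9.8 = 15.12 mm
Layer 520–300 hPa: Δp = 220 hPa = 22000 Pa, q̄ = 0.0017 kg/kg → 0.0017 × 22000 / 9.8 = 3.82 mm
PW = 16.53 + 15.12 + 3.82 = 35.47 ≈ 35.5 mm.

PW ≈ 35.5 mm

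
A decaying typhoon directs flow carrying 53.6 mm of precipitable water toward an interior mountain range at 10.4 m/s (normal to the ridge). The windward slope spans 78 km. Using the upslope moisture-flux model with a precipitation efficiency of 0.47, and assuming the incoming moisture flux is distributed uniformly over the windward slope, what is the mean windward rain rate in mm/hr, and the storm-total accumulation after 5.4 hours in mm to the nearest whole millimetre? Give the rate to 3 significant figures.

R ≈ 12.1 mm/hr; total ≈ 65 mm

Incoming column moisture flux per unit ridge length: F = V × PW = 10.4 × 53.6 = 557.44 mm·m/s.
Spread over the 78 km slope with efficiency ε = 0.47: R = ε·F/W = 0.47 × 557.44 / 78000 m = 3.359e-03 mm/s.
R = 3.359e-03 × 3600 = 12.1 mm/hr.
Over 5.4 h: total = 12.1 × 5.4 = 65.34 ≈ 65 mm.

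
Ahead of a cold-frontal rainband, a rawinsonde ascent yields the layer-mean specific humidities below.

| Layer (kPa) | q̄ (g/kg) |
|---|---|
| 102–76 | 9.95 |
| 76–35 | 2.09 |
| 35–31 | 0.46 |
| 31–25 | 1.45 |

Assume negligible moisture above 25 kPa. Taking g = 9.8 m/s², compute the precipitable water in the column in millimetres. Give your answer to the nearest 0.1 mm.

PW ≈ 36.2 mm

Precipitable water is the column-integrated vapour mass per unit area: PW = (1/g) Σ q̄ Δp, with q in kg/kg and Δp in Pa (1 kg/m² of water = 1 mm).
Layer 102–76 kPa: Δp = 260 hPa = 26000 Pa, q̄ = 0.00995 kg/kg → 0.00995 × 26000 / 9.8 = 26.40 mm
Layer 76–35 kPa: Δp = 410 hPa = 41000 Pa, q̄ = 0.00209 kg/kg → 0.00209 × 41000 / 9.8 = 8.74 mm
Layer 35–31 kPa: Δp = 40 hPa = 4000 Pa, q̄ = 0.00046 kg/kg → 0.00046 × 4000 / 9.8 = 0.19 mm
Layer 31–25 kPa: Δp = 60 hPa = 6000 Pa, q̄ = 0.00145 kg/kg → 0.00145 × 6000 / 9.8 = 0.89 mm
PW = 26.40 + 8.74 + 0.19 + 0.89 = 36.22 ≈ 36.2 mm.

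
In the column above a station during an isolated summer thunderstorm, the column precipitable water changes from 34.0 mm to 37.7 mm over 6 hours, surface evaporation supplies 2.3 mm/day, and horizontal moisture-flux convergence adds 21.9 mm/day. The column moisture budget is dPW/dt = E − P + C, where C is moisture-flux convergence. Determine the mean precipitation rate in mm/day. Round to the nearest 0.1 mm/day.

dPW/dt = (37.7 − 34.0) mm / (6/24 day) = +14.800 mm/day.
P = E + C − dPW/dt = 2.3 + (21.9) − (+14.800) = 9.4 mm/day.

P ≈ 9.4 mm/day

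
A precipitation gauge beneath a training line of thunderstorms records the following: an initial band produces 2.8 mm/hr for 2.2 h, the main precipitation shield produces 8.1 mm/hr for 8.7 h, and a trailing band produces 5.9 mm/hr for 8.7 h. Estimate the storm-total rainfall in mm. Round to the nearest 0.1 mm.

total ≈ 128.0 mm

Total = Σ Rᵢ Δtᵢ = 2.8 × 2.2 + 8.1 × 8.7 + 5.9 × 8.7
      = 6.16 + 70.47 + 51.33 = 128.0 mm.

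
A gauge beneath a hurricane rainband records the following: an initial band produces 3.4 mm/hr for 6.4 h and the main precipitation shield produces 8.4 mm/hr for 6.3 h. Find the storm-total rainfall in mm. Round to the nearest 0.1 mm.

Total = Σ Rᵢ Δtᵢ = 3.4 × 6.4 + 8.4 × 6.3
      = 21.76 + 52.92 = 74.7 mm.

total ≈ 74.7 mm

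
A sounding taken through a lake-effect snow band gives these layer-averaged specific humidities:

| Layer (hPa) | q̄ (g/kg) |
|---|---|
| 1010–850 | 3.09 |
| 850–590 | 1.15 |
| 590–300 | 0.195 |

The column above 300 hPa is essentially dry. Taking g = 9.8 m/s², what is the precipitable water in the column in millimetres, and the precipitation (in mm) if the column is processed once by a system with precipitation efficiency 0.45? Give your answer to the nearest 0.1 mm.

Precipitable water is the column-integrated vapour mass per unit area: PW = (1/g) Σ q̄ Δp, with q in kg/kg and Δp in Pa (1 kg/m² of water = 1 mm).
Layer 1010–850 hPa: Δp = 160 hPa = 16000 Pa, q̄ = 0.00309 kg/kg → 0.00309 × 16000 / 9.8 = 5.04 mm
Layer 850–590 hPa: Δp = 260 hPa = 26000 Pa, q̄ = 0.00115 kg/kg → 0.00115 × 26000 / 9.8 = 3.05 mm
Layer 590–300 hPa: Δp = 290 hPa = 29000 Pa, q̄ = 0.000195 kg/kg → 0.000195 × 29000 / 9.8 = 0.58 mm
PW = 5.04 + 3.05 + 0.58 = 8.67 ≈ 8.7 mm.
Precipitation = ε × PW = 0.45 × 8.7 = 3.9 mm.

PW ≈ 8.7 mm; precipitation ≈ 3.9 mm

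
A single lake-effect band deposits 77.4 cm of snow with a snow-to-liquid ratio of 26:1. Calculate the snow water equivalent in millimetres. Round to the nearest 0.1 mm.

SWE = snow depth / ratio = 77.4 cm / 26 = 2.977 cm = 29.8 mm.

SWE ≈ 29.8 mm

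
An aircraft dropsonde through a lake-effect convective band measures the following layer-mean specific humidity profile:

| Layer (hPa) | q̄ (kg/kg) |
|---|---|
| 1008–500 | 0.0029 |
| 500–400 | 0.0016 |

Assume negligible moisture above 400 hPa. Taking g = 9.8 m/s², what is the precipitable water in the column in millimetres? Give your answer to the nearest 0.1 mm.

PW ≈ 16.7 mm

Precipitable water is the column-integrated vapour mass per unit area: PW = (1/g) Σ q̄ Δp, with q in kg/kg and Δp in Pa (1 kg/m² of water = 1 mm).
Layer 1008–500 hPa: Δp = 508 hPa = 50800 Pa, q̄ = 0.0029 kg/kg → 0.0029 × 50800 / 9.8 = 15.03 mm
Layer 500–400 hPa: Δp = 100 hPa = 10000 Pa, q̄ = 0.0016 kg/kg → 0.0016 × 10000 / 9.8 = 1.63 mm
PW = 15.03 + 1.63 = 16.66 ≈ 16.7 mm.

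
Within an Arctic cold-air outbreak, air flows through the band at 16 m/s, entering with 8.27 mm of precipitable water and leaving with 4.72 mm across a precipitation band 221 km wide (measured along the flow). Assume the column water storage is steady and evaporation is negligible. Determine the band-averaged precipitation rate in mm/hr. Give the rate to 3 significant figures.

Column moisture flux per unit crosswind length is F = V × PW.
Inflow: F_in = 16 × 8.27 = 132.32 mm·m/s
Outflow: F_out = 16 × 4.72 = 75.52 mm·m/s
Steady-state rate R = (F_in − F_out)/L = (132.32 − 75.52) / 221000 m = 2.570e-04 mm/s.
R = 2.570e-04 × 3600 = 0.925 mm/hr.

R ≈ 0.925 mm/hr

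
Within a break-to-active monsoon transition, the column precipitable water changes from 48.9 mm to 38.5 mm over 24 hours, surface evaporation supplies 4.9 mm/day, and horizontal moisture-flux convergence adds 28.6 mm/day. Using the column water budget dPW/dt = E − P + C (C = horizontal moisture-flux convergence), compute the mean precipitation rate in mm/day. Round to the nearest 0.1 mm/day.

dPW/dt = (38.5 − 48.9) mm / (24/24 day) = -10.400 mm/day.
P = E + C − dPW/dt = 4.9 + (28.6) − (-10.400) = 43.9 mm/day.

P ≈ 43.9 mm/day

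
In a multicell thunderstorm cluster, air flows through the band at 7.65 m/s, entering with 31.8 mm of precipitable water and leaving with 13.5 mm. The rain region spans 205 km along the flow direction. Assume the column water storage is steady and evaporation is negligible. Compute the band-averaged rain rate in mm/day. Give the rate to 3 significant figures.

R ≈ 59.0 mm/day

Column moisture flux per unit crosswind length is F = V × PW.
Inflow: F_in = 7.65 × 31.8 = 243.27 mm·m/s
Outflow: F_out = 7.65 × 13.5 = 103.275 mm·m/s
Steady-state rate R = (F_in − F_out)/L = (243.27 − 103.275) / 205000 m = 6.829e-04 mm/s.
R = 6.829e-04 × 3600 × 24 = 59.0 mm/day.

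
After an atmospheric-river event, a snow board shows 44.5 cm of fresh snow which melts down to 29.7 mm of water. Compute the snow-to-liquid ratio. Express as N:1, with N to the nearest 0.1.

Ratio = snow depth / SWE = 445 mm / 29.7 mm = 15.0, i.e. 15.0:1.

ratio ≈ 15.0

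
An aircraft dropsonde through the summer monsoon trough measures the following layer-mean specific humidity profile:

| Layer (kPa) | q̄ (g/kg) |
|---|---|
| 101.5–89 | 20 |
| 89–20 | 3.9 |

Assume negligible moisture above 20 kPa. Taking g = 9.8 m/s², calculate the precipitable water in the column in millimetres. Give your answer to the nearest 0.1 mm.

Precipitable water is the column-integrated vapour mass per unit area: PW = (1/g) Σ q̄ Δp, with q in kg/kg and Δp in Pa (1 kg/m² of water = 1 mm).
Layer 101.5–89 kPa: Δp = 125 hPa = 12500 Pa, q̄ = 0.02 kg/kg → 0.02 × 12500 / 9.8 = 25.51 mm
Layer 89–20 kPa: Δp = 690 hPa = 69000 Pa, q̄ = 0.0039 kg/kg → 0.0039 × 69000 / 9.8 = 27.46 mm
PW = 25.51 + 27.46 = 52.97 ≈ 53.0 mm.

PW ≈ 53.0 mm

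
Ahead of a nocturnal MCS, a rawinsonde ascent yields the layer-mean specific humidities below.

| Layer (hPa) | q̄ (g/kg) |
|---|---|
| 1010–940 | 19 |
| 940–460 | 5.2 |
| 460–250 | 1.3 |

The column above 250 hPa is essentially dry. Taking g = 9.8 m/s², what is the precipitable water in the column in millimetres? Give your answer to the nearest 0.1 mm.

PW ≈ 41.8 mm

Precipitable water is the column-integrated vapour mass per unit area: PW = (1/g) Σ q̄ Δp, with q in kg/kg and Δp in Pa (1 kg/m² of water = 1 mm).
Layer 1010–940 hPa: Δp = 70 hPa = 7000 Pa, q̄ = 0.019 kg/kg → 0.019 × 7000 / 9.8 = 13.57 mm
Layer 940–460 hPa: Δp = 480 hPa = 48000 Pa, q̄ = 0.0052 kg/kg → 0.0052 × 48000 / 9.8 = 25.47 mm
Layer 460–250 hPa: Δp = 210 hPa = 21000 Pa, q̄ = 0.0013 kg/kg → 0.0013 × 21000 / 9.8 = 2.79 mm
PW = 13.57 + 25.47 + 2.79 = 41.83 ≈ 41.8 mm.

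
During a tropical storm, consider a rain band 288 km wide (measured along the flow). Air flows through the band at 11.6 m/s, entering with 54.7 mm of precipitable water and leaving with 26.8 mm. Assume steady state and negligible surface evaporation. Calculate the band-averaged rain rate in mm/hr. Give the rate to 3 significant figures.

R ≈ 4.05 mm/hr

Column moisture flux per unit crosswind length is F = V × PW.
Inflow: F_in = 11.6 × 54.7 = 634.52 mm·m/s
Outflow: F_out = 11.6 × 26.8 = 310.88 mm·m/s
Steady-state rate R = (F_in − F_out)/L = (634.52 − 310.88) / 288000 m = 1.124e-03 mm/s.
R = 1.124e-03 × 3600 = 4.05 mm/hr.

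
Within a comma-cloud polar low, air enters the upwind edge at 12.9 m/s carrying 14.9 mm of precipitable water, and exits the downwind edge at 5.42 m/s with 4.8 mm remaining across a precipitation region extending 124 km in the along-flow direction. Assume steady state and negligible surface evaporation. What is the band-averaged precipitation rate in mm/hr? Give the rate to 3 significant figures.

Column moisture flux per unit crosswind length is F = V × PW.
Inflow: F_in = 12.9 × 14.9 = 192.21 mm·m/s
Outflow: F_out = 5.42 × 4.8 = 26.016 mm·m/s
Steady-state rate R = (F_in − F_out)/L = (192.21 − 26.016) / 124000 m = 1.340e-03 mm/s.
R = 1.340e-03 × 3600 = 4.82 mm/hr.

R ≈ 4.82 mm/hr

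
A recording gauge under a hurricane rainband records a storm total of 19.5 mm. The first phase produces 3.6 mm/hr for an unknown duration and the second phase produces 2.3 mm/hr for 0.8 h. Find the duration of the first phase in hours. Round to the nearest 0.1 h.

Known phases: 2.3 × 0.8 = 1.84 mm.
Remaining depth = 19.5 − 1.84 = 17.66 mm.
Duration = 17.66 / 3.6 = 4.9 h.

duration ≈ 4.9 h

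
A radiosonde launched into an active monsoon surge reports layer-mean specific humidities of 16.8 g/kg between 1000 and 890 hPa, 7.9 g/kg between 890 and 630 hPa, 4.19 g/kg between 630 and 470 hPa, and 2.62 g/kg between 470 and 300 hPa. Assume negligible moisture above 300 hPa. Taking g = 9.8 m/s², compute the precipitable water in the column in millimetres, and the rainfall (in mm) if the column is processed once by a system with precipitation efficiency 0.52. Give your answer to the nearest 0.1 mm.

Precipitable water is the column-integrated vapour mass per unit area: PW = (1/g) Σ q̄ Δp, with q in kg/kg and Δp in Pa (1 kg/m² of water = 1 mm).
Layer 1000–890 hPa: Δp = 110 hPa = 11000 Pa, q̄ = 0.0168 kg/kg → 0.0168 × 11000 / 9.8 = 18.86 mm
Layer 890–630 hPa: Δp = 260 hPa = 26000 Pa, q̄ = 0.0079 kg/kg → 0.0079 × 26000 / 9.8 = 20.96 mm
Layer 630–470 hPa: Δp = 160 hPa = 16000 Pa, q̄ = 0.00419 kg/kg → 0.00419 × 16000 / 9.8 = 6.84 mm
Layer 470–300 hPa: Δp = 170 hPa = 17000 Pa, q̄ = 0.00262 kg/kg → 0.00262 × 17000 / 9.8 = 4.54 mm
PW = 18.86 + 20.96 + 6.84 + 4.54 = 51.20 ≈ 51.2 mm.
Rainfall = ε × PW = 0.52 × 51.2 = 26.6 mm.

PW ≈ 51.2 mm; rainfall ≈ 26.6 mm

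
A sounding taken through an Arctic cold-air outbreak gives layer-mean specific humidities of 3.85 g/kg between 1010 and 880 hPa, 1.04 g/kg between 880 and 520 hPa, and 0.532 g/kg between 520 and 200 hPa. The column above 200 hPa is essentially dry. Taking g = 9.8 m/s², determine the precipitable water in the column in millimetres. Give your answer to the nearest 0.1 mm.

Precipitable water is the column-integrated vapour mass per unit area: PW = (1/g) Σ q̄ Δp, with q in kg/kg and Δp in Pa (1 kg/m² of water = 1 mm).
Layer 1010–880 hPa: Δp = 130 hPa = 13000 Pa, q̄ = 0.00385 kg/kg → 0.00385 × 13000 / 9.8 = 5.11 mm
Layer 880–520 hPa: Δp = 360 hPa = 36000 Pa, q̄ = 0.00104 kg/kg → 0.00104 × 36000 / 9.8 = 3.82 mm
Layer 520–200 hPa: Δp = 320 hPa = 32000 Pa, q̄ = 0.000532 kg/kg → 0.000532 × 32000 / 9.8 = 1.74 mm
PW = 5.11 + 3.82 + 1.74 = 10.67 ≈ 10.7 mm.

PW ≈ 10.7 mm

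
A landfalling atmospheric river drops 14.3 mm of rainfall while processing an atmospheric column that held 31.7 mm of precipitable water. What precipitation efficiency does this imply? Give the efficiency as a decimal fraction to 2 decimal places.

ε = rainfall / PW = 14.3 / 31.7 = 0.45.

ε ≈ 0.45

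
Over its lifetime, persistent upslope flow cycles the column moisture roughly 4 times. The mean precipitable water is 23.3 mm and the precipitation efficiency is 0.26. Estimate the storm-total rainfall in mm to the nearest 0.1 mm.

rainfall ≈ 24.2 mm

Each cycle deposits ε × PW = 0.26 × 23.3 = 6.058 mm.
Over 4 cycles: 4 × 6.058 = 24.2 mm.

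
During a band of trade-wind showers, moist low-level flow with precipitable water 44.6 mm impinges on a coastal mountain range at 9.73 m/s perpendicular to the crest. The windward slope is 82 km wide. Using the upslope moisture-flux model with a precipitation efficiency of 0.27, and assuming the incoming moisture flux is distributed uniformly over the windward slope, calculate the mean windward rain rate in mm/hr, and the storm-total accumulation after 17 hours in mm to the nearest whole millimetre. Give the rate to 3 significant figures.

Incoming column moisture flux per unit ridge length: F = V × PW = 9.73 × 44.6 = 433.958 mm·m/s.
Spread over the 82 km slope with efficiency ε = 0.27: R = ε·F/W = 0.27 × 433.958 / 82000 m = 1.429e-03 mm/s.
R = 1.429e-03 × 3600 = 5.14 mm/hr.
Over 17 h: total = 5.14 × 17 = 87.38 ≈ 87 mm.

R ≈ 5.14 mm/hr; total ≈ 87 mm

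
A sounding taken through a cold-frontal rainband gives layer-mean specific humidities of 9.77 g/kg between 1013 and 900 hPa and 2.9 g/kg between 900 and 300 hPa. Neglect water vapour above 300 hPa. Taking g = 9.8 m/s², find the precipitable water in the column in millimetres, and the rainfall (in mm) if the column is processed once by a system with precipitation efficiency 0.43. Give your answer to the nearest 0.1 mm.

PW ≈ 29.0 mm; rainfall ≈ 12.5 mm

Precipitable water is the column-integrated vapour mass per unit area: PW = (1/g) Σ q̄ Δp, with q in kg/kg and Δp in Pa (1 kg/m² of water = 1 mm).
Layer 1013–900 hPa: Δp = 113 hPa = 11300 Pa, q̄ = 0.00977 kg/kg → 0.00977 × 11300 / 9.8 = 11.27 mm
Layer 900–300 hPa: Δp = 600 hPa = 60000 Pa, q̄ = 0.0029 kg/kg → 0.0029 × 60000 / 9.8 = 17.76 mm
PW = 11.27 + 17.76 = 29.03 ≈ 29.0 mm.
Rainfall = ε × PW = 0.43 × 29.0 = 12.5 mm.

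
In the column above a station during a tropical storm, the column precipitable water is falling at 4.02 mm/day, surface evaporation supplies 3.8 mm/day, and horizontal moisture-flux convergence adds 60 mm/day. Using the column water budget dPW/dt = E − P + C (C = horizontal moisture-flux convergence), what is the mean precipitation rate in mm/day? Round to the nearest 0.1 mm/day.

P ≈ 67.8 mm/day

dPW/dt = -4.02 mm/day.
P = E + C − dPW/dt = 3.8 + (60) − (-4.02) = 67.8 mm/day.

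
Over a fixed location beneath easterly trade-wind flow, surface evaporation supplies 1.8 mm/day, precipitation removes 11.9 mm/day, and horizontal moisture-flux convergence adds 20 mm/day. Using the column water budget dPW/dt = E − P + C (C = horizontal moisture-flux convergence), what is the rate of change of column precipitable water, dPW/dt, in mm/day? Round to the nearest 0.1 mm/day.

dPW/dt ≈ 9.9 mm/day

dPW/dt = E − P + C = 1.8 − 11.9 + (20) = 9.9 mm/day.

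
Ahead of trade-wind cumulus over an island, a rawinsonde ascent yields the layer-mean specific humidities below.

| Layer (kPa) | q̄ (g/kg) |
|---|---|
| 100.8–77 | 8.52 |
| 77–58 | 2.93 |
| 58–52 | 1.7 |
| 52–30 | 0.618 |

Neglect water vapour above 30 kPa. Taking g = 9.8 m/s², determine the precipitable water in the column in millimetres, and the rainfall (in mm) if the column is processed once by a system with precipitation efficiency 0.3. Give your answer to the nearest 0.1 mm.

PW ≈ 28.8 mm; rainfall ≈ 8.6 mm

Precipitable water is the column-integrated vapour mass per unit area: PW = (1/g) Σ q̄ Δp, with q in kg/kg and Δp in Pa (1 kg/m² of water = 1 mm).
Layer 100.8–77 kPa: Δp = 238 hPa = 23800 Pa, q̄ = 0.00852 kg/kg → 0.00852 × 23800 / 9.8 = 20.69 mm
Layer 77–58 kPa: Δp = 190 hPa = 19000 Pa, q̄ = 0.00293 kg/kg → 0.00293 × 19000 / 9.8 = 5.68 mm
Layer 58–52 kPa: Δp = 60 hPa = 6000 Pa, q̄ = 0.0017 kg/kg → 0.0017 × 6000 / 9.8 = 1.04 mm
Layer 52–30 kPa: Δp = 220 hPa = 22000 Pa, q̄ = 0.000618 kg/kg → 0.000618 × 22000 / 9.8 = 1.39 mm
PW = 20.69 + 5.68 + 1.04 + 1.39 = 28.80 ≈ 28.8 mm.
Rainfall = ε × PW = 0.3 × 28.8 = 8.6 mm.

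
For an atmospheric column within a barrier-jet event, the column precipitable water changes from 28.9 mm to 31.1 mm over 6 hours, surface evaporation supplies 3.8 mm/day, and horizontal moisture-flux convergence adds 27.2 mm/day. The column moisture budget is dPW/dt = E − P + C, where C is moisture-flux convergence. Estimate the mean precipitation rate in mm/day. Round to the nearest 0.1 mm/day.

P ≈ 22.2 mm/day

dPW/dt = (31.1 − 28.9) mm / (6/24 day) = +8.800 mm/day.
P = E + C − dPW/dt = 3.8 + (27.2) − (+8.800) = 22.2 mm/day.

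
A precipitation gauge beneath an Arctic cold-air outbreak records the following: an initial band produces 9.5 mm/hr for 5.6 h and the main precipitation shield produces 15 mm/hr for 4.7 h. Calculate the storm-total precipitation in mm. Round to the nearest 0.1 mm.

Total = Σ Rᵢ Δtᵢ = 9.5 × 5.6 + 15 × 4.7
      = 53.2 + 70.5 = 123.7 mm.

total ≈ 123.7 mm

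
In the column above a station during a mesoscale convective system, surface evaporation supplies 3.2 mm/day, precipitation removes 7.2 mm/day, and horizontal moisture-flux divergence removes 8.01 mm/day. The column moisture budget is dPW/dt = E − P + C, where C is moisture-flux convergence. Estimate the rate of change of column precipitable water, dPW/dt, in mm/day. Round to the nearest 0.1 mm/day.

dPW/dt ≈ -12.0 mm/day

dPW/dt = E − P + C = 3.2 − 7.2 + (-8.01) = -12.0 mm/day.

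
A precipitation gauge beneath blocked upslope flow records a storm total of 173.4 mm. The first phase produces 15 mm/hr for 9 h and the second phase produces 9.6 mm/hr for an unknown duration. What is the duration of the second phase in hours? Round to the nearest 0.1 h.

Known phases: 15 × 9 = 135 mm.
Remaining depth = 173.4 − 135 = 38.4 mm.
Duration = 38.4 / 9.6 = 4.0 h.

duration ≈ 4.0 h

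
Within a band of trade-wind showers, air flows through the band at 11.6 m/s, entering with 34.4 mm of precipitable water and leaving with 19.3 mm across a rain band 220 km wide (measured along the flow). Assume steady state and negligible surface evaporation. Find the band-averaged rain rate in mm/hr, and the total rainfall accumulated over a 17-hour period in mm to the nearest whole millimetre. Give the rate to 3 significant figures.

R ≈ 2.87 mm/hr; total ≈ 49 mm

Column moisture flux per unit crosswind length is F = V × PW.
Inflow: F_in = 11.6 × 34.4 = 399.04 mm·m/s
Outflow: F_out = 11.6 × 19.3 = 223.88 mm·m/s
Steady-state rate R = (F_in − F_out)/L = (399.04 − 223.88) / 220000 m = 7.962e-04 mm/s.
R = 7.962e-04 × 3600 = 2.87 mm/hr.
Over 17 h: total = 2.87 × 17 = 48.79 ≈ 49 mm.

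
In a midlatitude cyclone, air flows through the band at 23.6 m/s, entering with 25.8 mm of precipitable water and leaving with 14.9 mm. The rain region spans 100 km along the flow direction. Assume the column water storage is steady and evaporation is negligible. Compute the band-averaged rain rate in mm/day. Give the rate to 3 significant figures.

Column moisture flux per unit crosswind length is F = V × PW.
Inflow: F_in = 23.6 × 25.8 = 608.88 mm·m/s
Outflow: F_out = 23.6 × 14.9 = 351.64 mm·m/s
Steady-state rate R = (F_in − F_out)/L = (608.88 − 351.64) / 100000 m = 2.572e-03 mm/s.
R = 2.572e-03 × 3600 × 24 = 222 mm/day.

R ≈ 222 mm/day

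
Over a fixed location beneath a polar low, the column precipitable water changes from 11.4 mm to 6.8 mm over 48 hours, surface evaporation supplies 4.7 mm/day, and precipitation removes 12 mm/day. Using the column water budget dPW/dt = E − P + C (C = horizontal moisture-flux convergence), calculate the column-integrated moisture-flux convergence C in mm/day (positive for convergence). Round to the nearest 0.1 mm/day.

dPW/dt = (6.8 − 11.4) mm / (48/24 day) = -2.300 mm/day.
C = dPW/dt − E + P = (-2.300) − 4.7 + 12 = 5.0 mm/day.

C ≈ 5.0 mm/day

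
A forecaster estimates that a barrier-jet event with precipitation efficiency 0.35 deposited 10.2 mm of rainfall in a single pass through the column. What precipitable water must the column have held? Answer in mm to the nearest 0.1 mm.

PW ≈ 29.1 mm

PW = rainfall / ε = 10.2 / 0.35 = 29.1 mm.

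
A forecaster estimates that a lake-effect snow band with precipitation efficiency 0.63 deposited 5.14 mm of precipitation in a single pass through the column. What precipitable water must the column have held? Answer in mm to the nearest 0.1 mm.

PW ≈ 8.2 mm

PW = precipitation / ε = 5.14 / 0.63 = 8.2 mm.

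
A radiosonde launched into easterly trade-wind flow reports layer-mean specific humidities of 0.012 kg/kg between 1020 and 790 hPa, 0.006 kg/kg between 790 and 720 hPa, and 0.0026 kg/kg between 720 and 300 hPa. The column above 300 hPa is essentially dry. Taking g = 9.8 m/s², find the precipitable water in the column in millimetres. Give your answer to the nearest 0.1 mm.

Precipitable water is the column-integrated vapour mass per unit area: PW = (1/g) Σ q̄ Δp, with q in kg/kg and Δp in Pa (1 kg/m² of water = 1 mm).
Layer 1020–790 hPa: Δp = 230 hPa = 23000 Pa, q̄ = 0.012 kg/kg → 0.012 × 23000 / 9.8 = 28.16 mm
Layer 790–720 hPa: Δp = 70 hPa = 7000 Pa, q̄ = 0.006 kg/kg → 0.006 × 7000 / 9.8 = 4.29 mm
Layer 720–300 hPa: Δp = 420 hPa = 42000 Pa, q̄ = 0.0026 kg/kg → 0.0026 × 42000 / 9.8 = 11.14 mm
PW = 28.16 + 4.29 + 11.14 = 43.59 ≈ 43.6 mm.

PW ≈ 43.6 mm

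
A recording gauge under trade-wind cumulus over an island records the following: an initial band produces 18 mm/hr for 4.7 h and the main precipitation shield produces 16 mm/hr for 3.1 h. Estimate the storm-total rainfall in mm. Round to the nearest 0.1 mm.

Total = Σ Rᵢ Δtᵢ = 18 × 4.7 + 16 × 3.1
      = 84.6 + 49.6 = 134.2 mm.

total ≈ 134.2 mm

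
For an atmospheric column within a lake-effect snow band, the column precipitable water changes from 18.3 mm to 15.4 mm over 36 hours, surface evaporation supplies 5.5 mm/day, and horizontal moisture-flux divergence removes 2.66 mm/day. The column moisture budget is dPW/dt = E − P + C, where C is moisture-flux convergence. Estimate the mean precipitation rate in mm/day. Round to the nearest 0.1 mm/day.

P ≈ 4.8 mm/day

dPW/dt = (15.4 − 18.3) mm / (36/24 day) = -1.933 mm/day.
P = E + C − dPW/dt = 5.5 + (-2.66) − (-1.933) = 4.8 mm/day.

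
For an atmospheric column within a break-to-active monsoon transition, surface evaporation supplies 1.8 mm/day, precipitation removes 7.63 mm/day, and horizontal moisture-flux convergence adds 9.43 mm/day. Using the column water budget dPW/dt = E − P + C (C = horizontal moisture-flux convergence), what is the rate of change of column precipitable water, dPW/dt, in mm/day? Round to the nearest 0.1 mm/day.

dPW/dt ≈ 3.6 mm/day

dPW/dt = E − P + C = 1.8 − 7.63 + (9.43) = 3.6 mm/day.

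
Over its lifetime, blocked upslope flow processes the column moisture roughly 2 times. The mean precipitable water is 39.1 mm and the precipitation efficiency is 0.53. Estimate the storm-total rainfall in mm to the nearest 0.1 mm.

rainfall ≈ 41.4 mm

Each cycle deposits ε × PW = 0.53 × 39.1 = 20.723 mm.
Over 2 cycles: 2 × 20.723 = 41.4 mm.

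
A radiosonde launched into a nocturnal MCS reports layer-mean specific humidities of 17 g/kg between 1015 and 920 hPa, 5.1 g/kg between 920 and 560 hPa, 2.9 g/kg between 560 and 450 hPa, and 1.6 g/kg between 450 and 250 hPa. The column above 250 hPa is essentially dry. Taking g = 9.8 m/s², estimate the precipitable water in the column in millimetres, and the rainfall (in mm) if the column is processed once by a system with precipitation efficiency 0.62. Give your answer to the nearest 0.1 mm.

PW ≈ 41.7 mm; rainfall ≈ 25.9 mm

Precipitable water is the column-integrated vapour mass per unit area: PW = (1/g) Σ q̄ Δp, with q in kg/kg and Δp in Pa (1 kg/m² of water = 1 mm).
Layer 1015–920 hPa: Δp = 95 hPa = 9500 Pa, q̄ = 0.017 kg/kg → 0.017 × 9500 / 9.8 = 16.48 mm
Layer 920–560 hPa: Δp = 360 hPa = 36000 Pa, q̄ = 0.0051 kg/kg → 0.0051 × 36000 / 9.8 = 18.73 mm
Layer 560–450 hPa: Δp = 110 hPa = 11000 Pa, q̄ = 0.0029 kg/kg → 0.0029 × 11000 / 9.8 = 3.26 mm
Layer 450–250 hPa: Δp = 200 hPa = 20000 Pa, q̄ = 0.0016 kg/kg → 0.0016 × 20000 / 9.8 = 3.27 mm
PW = 16.48 + 18.73 + 3.26 + 3.27 = 41.74 ≈ 41.7 mm.
Rainfall = ε × PW = 0.62 × 41.7 = 25.9 mm.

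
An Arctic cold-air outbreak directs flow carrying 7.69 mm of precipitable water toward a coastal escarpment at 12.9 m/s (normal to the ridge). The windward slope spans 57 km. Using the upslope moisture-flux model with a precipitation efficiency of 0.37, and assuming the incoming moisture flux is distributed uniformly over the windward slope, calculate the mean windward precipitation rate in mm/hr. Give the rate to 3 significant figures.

Incoming column moisture flux per unit ridge length: F = V × PW = 12.9 × 7.69 = 99.201 mm·m/s.
Spread over the 57 km slope with efficiency ε = 0.37: R = ε·F/W = 0.37 × 99.201 / 57000 m = 6.439e-04 mm/s.
R = 6.439e-04 × 3600 = 2.32 mm/hr.

R ≈ 2.32 mm/hr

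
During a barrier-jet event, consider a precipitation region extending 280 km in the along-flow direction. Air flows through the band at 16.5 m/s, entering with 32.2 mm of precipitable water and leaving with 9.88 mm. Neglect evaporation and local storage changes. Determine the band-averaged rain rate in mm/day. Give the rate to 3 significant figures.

R ≈ 114 mm/day

Column moisture flux per unit crosswind length is F = V × PW.
Inflow: F_in = 16.5 × 32.2 = 531.3 mm·m/s
Outflow: F_out = 16.5 × 9.88 = 163.02 mm·m/s
Steady-state rate R = (F_in − F_out)/L = (531.3 − 163.02) / 280000 m = 1.315e-03 mm/s.
R = 1.315e-03 × 3600 × 24 = 114 mm/day.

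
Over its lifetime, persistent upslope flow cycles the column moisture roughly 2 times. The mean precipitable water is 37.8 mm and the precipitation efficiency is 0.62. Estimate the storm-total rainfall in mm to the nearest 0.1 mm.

Each cycle deposits ε × PW = 0.62 × 37.8 = 23.436 mm.
Over 2 cycles: 2 × 23.436 = 46.9 mm.

rainfall ≈ 46.9 mm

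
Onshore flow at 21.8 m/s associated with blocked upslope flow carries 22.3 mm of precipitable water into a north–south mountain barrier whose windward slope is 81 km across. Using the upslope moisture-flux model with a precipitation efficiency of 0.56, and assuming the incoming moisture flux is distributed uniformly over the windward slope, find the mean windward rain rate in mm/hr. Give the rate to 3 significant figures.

Incoming column moisture flux per unit ridge length: F = V × PW = 21.8 × 22.3 = 486.14 mm·m/s.
Spread over the 81 km slope with efficiency ε = 0.56: R = ε·F/W = 0.56 × 486.14 / 81000 m = 3.361e-03 mm/s.
R = 3.361e-03 × 3600 = 12.1 mm/hr.

R ≈ 12.1 mm/hr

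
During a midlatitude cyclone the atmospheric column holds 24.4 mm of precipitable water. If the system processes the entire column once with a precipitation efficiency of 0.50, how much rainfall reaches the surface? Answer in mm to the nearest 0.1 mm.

Rainfall = ε × PW = 0.50 × 24.4 = 12.2 mm.

rainfall ≈ 12.2 mm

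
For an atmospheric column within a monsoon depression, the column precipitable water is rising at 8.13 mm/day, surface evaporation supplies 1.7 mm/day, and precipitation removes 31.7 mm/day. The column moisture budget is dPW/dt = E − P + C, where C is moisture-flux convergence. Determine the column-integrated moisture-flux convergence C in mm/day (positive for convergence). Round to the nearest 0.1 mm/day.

dPW/dt = +8.13 mm/day.
C = dPW/dt − E + P = (+8.13) − 1.7 + 31.7 = 38.1 mm/day.

C ≈ 38.1 mm/day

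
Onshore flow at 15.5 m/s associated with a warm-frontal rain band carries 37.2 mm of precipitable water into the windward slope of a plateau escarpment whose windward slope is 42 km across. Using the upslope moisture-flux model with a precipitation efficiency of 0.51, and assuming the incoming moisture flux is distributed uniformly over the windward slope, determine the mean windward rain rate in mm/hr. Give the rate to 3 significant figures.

Incoming column moisture flux per unit ridge length: F = V × PW = 15.5 × 37.2 = 576.6 mm·m/s.
Spread over the 42 km slope with efficiency ε = 0.51: R = ε·F/W = 0.51 × 576.6 / 42000 m = 7.002e-03 mm/s.
R = 7.002e-03 × 3600 = 25.2 mm/hr.

R ≈ 25.2 mm/hr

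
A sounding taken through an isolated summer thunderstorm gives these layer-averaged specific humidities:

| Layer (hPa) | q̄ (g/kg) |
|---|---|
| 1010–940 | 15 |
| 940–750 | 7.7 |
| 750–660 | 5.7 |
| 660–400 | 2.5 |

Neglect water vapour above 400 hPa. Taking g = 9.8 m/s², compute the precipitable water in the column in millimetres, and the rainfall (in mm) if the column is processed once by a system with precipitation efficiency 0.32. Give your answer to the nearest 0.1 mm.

PW ≈ 37.5 mm; rainfall ≈ 12.0 mm

Precipitable water is the column-integrated vapour mass per unit area: PW = (1/g) Σ q̄ Δp, with q in kg/kg and Δp in Pa (1 kg/m² of water = 1 mm).
Layer 1010–940 hPa: Δp = 70 hPa = 7000 Pa, q̄ = 0.015 kg/kg → 0.015 × 7000 / 9.8 = 10.71 mm
Layer 940–750 hPa: Δp = 190 hPa = 19000 Pa, q̄ = 0.0077 kg/kg → 0.0077 × 19000 / 9.8 = 14.93 mm
Layer 750–660 hPa: Δp = 90 hPa = 9000 Pa, q̄ = 0.0057 kg/kg → 0.0057 × 9000 / 9.8 = 5.23 mm
Layer 660–400 hPa: Δp = 260 hPa = 26000 Pa, q̄ = 0.0025 kg/kg → 0.0025 × 26000 / 9.8 = 6.63 mm
PW = 10.71 + 14.93 + 5.23 + 6.63 = 37.50 ≈ 37.5 mm.
Rainfall = ε × PW = 0.32 × 37.5 = 12.0 mm.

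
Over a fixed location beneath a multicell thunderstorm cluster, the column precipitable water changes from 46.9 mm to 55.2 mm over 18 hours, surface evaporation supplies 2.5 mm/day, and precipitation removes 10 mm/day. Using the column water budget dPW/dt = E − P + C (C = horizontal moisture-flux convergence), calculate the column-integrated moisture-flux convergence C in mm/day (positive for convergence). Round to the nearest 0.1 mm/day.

C ≈ 18.6 mm/day

dPW/dt = (55.2 − 46.9) mm / (18/24 day) = +11.067 mm/day.
C = dPW/dt − E + P = (+11.067) − 2.5 + 10 = 18.6 mm/day.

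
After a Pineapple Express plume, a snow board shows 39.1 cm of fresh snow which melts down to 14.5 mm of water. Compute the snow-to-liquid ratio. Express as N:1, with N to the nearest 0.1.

ratio ≈ 27.0

Ratio = snow depth / SWE = 391 mm / 14.5 mm = 27.0, i.e. 27.0:1.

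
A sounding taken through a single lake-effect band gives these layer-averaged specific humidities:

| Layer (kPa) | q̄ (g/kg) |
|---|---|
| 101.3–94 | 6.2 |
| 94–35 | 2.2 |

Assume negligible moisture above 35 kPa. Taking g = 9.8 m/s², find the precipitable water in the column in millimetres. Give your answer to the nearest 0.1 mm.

Precipitable water is the column-integrated vapour mass per unit area: PW = (1/g) Σ q̄ Δp, with q in kg/kg and Δp in Pa (1 kg/m² of water = 1 mm).
Layer 101.3–94 kPa: Δp = 73 hPa = 7300 Pa, q̄ = 0.0062 kg/kg → 0.0062 × 7300 / 9.8 = 4.62 mm
Layer 94–35 kPa: Δp = 590 hPa = 59000 Pa, q̄ = 0.0022 kg/kg → 0.0022 × 59000 / 9.8 = 13.24 mm
PW = 4.62 + 13.24 = 17.86 ≈ 17.9 mm.

PW ≈ 17.9 mm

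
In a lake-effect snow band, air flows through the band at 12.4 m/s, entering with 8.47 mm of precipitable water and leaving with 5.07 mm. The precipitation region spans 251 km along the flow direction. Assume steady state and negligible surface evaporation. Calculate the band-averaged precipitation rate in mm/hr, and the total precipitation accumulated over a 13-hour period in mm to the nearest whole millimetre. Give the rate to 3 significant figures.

Column moisture flux per unit crosswind length is F = V × PW.
Inflow: F_in = 12.4 × 8.47 = 105.028 mm·m/s
Outflow: F_out = 12.4 × 5.07 = 62.868 mm·m/s
Steady-state rate R = (F_in − F_out)/L = (105.028 − 62.868) / 251000 m = 1.680e-04 mm/s.
R = 1.680e-04 × 3600 = 0.605 mm/hr.
Over 13 h: total = 0.605 × 13 = 7.865 ≈ 8 mm.

R ≈ 0.605 mm/hr; total ≈ 8 mm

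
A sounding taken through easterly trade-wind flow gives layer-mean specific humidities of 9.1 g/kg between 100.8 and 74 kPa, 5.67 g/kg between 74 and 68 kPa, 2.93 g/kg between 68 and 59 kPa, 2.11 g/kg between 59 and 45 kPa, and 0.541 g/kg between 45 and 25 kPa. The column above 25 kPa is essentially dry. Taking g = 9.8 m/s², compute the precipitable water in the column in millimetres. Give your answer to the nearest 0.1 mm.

Precipitable water is the column-integrated vapour mass per unit area: PW = (1/g) Σ q̄ Δp, with q in kg/kg and Δp in Pa (1 kg/m² of water = 1 mm).
Layer 100.8–74 kPa: Δp = 268 hPa = 26800 Pa, q̄ = 0.0091 kg/kg → 0.0091 × 26800 / 9.8 = 24.89 mm
Layer 74–68 kPa: Δp = 60 hPa = 6000 Pa, q̄ = 0.00567 kg/kg → 0.00567 × 6000 / 9.8 = 3.47 mm
Layer 68–59 kPa: Δp = 90 hPa = 9000 Pa, q̄ = 0.00293 kg/kg → 0.00293 × 9000 / 9.8 = 2.69 mm
Layer 59–45 kPa: Δp = 140 hPa = 14000 Pa, q̄ = 0.00211 kg/kg → 0.00211 × 14000 / 9.8 = 3.01 mm
Layer 45–25 kPa: Δp = 200 hPa = 20000 Pa, q̄ = 0.000541 kg/kg → 0.000541 × 20000 / 9.8 = 1.10 mm
PW = 24.89 + 3.47 + 2.69 + 3.01 + 1.10 = 35.16 ≈ 35.2 mm.

PW ≈ 35.2 mm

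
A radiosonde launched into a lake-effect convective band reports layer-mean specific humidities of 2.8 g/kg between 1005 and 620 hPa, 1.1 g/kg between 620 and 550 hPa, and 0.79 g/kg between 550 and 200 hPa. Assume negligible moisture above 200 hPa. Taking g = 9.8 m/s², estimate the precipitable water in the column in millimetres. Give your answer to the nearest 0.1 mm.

PW ≈ 14.6 mm

Precipitable water is the column-integrated vapour mass per unit area: PW = (1/g) Σ q̄ Δp, with q in kg/kg and Δp in Pa (1 kg/m² of water = 1 mm).
Layer 1005–620 hPa: Δp = 385 hPa = 38500 Pa, q̄ = 0.0028 kg/kg → 0.0028 × 38500 / 9.8 = 11.00 mm
Layer 620–550 hPa: Δp = 70 hPa = 7000 Pa, q̄ = 0.0011 kg/kg → 0.0011 × 7000 / 9.8 = 0.79 mm
Layer 550–200 hPa: Δp = 350 hPa = 35000 Pa, q̄ = 0.00079 kg/kg → 0.00079 × 35000 / 9.8 = 2.82 mm
PW = 11.00 + 0.79 + 2.82 = 14.61 ≈ 14.6 mm.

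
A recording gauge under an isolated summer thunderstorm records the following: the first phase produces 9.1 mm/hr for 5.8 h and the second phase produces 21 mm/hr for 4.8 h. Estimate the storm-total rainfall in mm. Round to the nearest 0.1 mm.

total ≈ 153.6 mm

Total = Σ Rᵢ Δtᵢ = 9.1 × 5.8 + 21 × 4.8
      = 52.78 + 100.8 = 153.6 mm.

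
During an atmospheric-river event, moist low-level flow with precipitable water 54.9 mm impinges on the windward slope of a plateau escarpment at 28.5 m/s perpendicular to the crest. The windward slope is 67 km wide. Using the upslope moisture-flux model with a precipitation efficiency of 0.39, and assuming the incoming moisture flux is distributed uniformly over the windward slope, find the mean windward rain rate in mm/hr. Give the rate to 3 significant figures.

R ≈ 32.8 mm/hr

Incoming column moisture flux per unit ridge length: F = V × PW = 28.5 × 54.9 = 1564.65 mm·m/s.
Spread over the 67 km slope with efficiency ε = 0.39: R = ε·F/W = 0.39 × 1564.65 / 67000 m = 9.108e-03 mm/s.
R = 9.108e-03 × 3600 = 32.8 mm/hr.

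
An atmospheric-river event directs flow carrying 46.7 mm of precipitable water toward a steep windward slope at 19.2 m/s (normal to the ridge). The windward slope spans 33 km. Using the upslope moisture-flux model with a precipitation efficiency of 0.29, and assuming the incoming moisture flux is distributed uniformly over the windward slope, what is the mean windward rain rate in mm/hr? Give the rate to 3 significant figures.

R ≈ 28.4 mm/hr

Incoming column moisture flux per unit ridge length: F = V × PW = 19.2 × 46.7 = 896.64 mm·m/s.
Spread over the 33 km slope with efficiency ε = 0.29: R = ε·F/W = 0.29 × 896.64 / 33000 m = 7.880e-03 mm/s.
R = 7.880e-03 × 3600 = 28.4 mm/hr.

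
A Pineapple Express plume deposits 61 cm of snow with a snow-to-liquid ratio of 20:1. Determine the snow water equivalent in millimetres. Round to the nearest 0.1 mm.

SWE ≈ 30.5 mm

SWE = snow depth / ratio = 61 cm / 20 = 3.050 cm = 30.5 mm.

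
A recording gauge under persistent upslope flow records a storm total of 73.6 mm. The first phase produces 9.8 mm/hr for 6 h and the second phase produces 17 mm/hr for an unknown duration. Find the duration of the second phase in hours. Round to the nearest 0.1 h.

duration ≈ 0.9 h

Known phases: 9.8 × 6 = 58.8 mm.
Remaining depth = 73.6 − 58.8 = 14.8 mm.
Duration = 14.8 / 17 = 0.9 h.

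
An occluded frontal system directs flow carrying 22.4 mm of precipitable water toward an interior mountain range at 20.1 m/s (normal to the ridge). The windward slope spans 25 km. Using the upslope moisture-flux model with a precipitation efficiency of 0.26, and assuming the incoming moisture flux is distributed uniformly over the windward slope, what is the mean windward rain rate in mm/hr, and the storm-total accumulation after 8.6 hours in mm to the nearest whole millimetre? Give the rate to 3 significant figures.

R ≈ 16.9 mm/hr; total ≈ 145 mm

Incoming column moisture flux per unit ridge length: F = V × PW = 20.1 × 22.4 = 450.24 mm·m/s.
Spread over the 25 km slope with efficiency ε = 0.26: R = ε·F/W = 0.26 × 450.24 / 25000 m = 4.682e-03 mm/s.
R = 4.682e-03 × 3600 = 16.9 mm/hr.
Over 8.6 h: total = 16.9 × 8.6 = 145.34 ≈ 145 mm.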